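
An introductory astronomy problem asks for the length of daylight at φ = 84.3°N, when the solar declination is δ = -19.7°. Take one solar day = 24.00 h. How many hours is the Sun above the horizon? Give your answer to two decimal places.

cos H₀ = −tan φ · tan δ = 3.5872 ≥ 1, so the Sun never rises (polar night) and H₀ = 0.
Daylight = 2H₀/(2π) × 24.00 h = (0.0000/π) × 24.00 = 0.00 h.

0.00 h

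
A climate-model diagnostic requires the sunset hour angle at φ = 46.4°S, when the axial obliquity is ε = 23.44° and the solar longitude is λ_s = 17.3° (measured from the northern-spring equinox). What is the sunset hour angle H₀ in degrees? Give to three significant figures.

Solar declination: sin δ = sin ε · sin λ_s = sin 23.44° × sin 17.3° = 0.11829, so δ = +6.794°.
cos H₀ = −tan φ · tan δ = −tan(-46.4°) × tan(+6.794°) = 0.1251, so H₀ = 1.4454 rad = 82.81°.

H₀ = 82.8°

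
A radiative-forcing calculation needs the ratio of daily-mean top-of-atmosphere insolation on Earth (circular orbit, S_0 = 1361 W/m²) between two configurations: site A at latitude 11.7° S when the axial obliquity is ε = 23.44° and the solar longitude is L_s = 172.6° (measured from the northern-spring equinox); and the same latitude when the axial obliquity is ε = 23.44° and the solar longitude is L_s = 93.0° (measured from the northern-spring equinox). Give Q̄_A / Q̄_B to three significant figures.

— Configuration A (ϕ=-11.7°):
Solar declination: sin δ = sin ε · sin L_s = sin 23.44° × sin 172.6° = 0.05123, so δ = +2.937°.
cos h₀ = −tan(-11.7°) tan(+2.937°) = 0.0106, h₀ = 1.5602 rad.
Bracket: h₀ sin ϕ sin δ + cos ϕ cos δ sin h₀ = 1.5602×-0.20279×0.05123 + 0.97922×0.99869×0.99994 = -0.016209 + 0.977879 = 0.961670.
Q̄ = (S_0/π) × [bracket] = (1361/π) × 0.961670 = 416.61 W/m².
— Configuration B (ϕ=-11.7°):
Solar declination: sin δ = sin ε · sin L_s = sin 23.44° × sin 93.0° = 0.39724, so δ = +23.406°.
cos h₀ = −tan(-11.7°) tan(+23.406°) = 0.0896, h₀ = 1.4810 rad.
Bracket: h₀ sin ϕ sin δ + cos ϕ cos δ sin h₀ = 1.4810×-0.20279×0.39724 + 0.97922×0.91771×0.99597 = -0.119304 + 0.895018 = 0.775714.
Q̄ = (S_0/π) × [bracket] = (1361/π) × 0.775714 = 336.05 W/m².
Ratio Q̄_A / Q̄_B = 416.61 / 336.05 = 1.240.

Q̄_A / Q̄_B ≈ 1.24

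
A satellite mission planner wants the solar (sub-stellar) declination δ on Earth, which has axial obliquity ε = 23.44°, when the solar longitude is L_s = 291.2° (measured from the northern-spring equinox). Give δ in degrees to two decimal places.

δ = -21.77°

sin δ = sin ε · sin L_s = sin 23.44° × sin 291.2° = -0.370868.
δ = arcsin(-0.370868) = -21.77°.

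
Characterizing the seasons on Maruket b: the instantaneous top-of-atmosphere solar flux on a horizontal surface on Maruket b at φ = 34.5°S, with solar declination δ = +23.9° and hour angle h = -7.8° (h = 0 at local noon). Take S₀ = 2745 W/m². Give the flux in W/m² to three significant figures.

1.42e+03 W/m²

cos θ_z = sin φ sin δ + cos φ cos δ cos h = -0.229475 + 0.746489 = 0.517014.
Flux = S₀ · cos θ_z = 2745 × 0.517014 = 1419 W/m².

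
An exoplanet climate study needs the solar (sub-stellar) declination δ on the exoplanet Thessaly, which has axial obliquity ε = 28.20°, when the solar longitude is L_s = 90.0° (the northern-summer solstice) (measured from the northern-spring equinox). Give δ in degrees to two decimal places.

δ = +28.20°

sin δ = sin ε · sin L_s = sin 28.20° × sin 90.0° = 0.472551.
δ = arcsin(0.472551) = +28.20°.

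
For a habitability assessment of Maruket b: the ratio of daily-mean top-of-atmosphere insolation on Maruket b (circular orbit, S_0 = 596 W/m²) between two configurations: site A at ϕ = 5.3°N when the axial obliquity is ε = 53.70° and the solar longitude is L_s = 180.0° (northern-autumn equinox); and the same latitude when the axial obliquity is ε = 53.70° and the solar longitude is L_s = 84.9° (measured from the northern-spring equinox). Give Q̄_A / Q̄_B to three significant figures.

Q̄_A / Q̄_B ≈ 1.39

— Configuration A (ϕ=+5.3°):
Solar declination: sin δ = sin ε · sin L_s = sin 53.70° × sin 180.0° = 0.00000, so δ = +0.000°.
cos h₀ = −tan(+5.3°) tan(+0.000°) = -0.0000, h₀ = 1.5708 rad.
Bracket: h₀ sin ϕ sin δ + cos ϕ cos δ sin h₀ = 1.5708×0.09237×0.00000 + 0.99572×1.00000×1.00000 = 0.000000 + 0.995720 = 0.995720.
Q̄ = (S_0/π) × [bracket] = (596/π) × 0.995720 = 188.90 W/m².
— Configuration B (ϕ=+5.3°):
Solar declination: sin δ = sin ε · sin L_s = sin 53.70° × sin 84.9° = 0.80274, so δ = +53.392°.
cos h₀ = −tan(+5.3°) tan(+53.392°) = -0.1249, h₀ = 1.6960 rad.
Bracket: h₀ sin ϕ sin δ + cos ϕ cos δ sin h₀ = 1.6960×0.09237×0.80274 + 0.99572×0.59633×0.99217 = 0.125757 + 0.589128 = 0.714885.
Q̄ = (S_0/π) × [bracket] = (596/π) × 0.714885 = 135.62 W/m².
Ratio Q̄_A / Q̄_B = 188.90 / 135.62 = 1.393.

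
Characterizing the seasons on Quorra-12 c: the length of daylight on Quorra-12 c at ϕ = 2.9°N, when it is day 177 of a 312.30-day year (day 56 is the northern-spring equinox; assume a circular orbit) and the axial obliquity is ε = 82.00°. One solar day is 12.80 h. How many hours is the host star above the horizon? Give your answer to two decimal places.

6.57 h

Solar longitude: L_s = 360° × (177 − 56)/312.30 = 139.481°.
sin δ = sin 82.00° × sin 139.481° = 0.64337, so δ = +40.044°.
cos h₀ = −tan ϕ · tan δ = −tan(+2.9°) × tan(+40.044°) = -0.0426, so h₀ = 1.6134 rad = 92.44°.
Daylight = 2h₀/(2π) × 12.80 h = (1.6134/π) × 12.80 = 6.57 h.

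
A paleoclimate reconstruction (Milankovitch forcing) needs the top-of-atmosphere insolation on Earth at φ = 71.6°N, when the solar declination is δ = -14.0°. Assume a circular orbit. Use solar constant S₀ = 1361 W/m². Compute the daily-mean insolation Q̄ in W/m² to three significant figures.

cos H₀ = −tan(+71.6°) tan(-14.000°) = 0.7495, H₀ = 0.7235 rad.
Bracket: H₀ sin φ sin δ + cos φ cos δ sin H₀ = 0.7235×0.94888×-0.24192 + 0.31565×0.97030×0.66200 = -0.166082 + 0.202754 = 0.036672.
Q̄ = (S₀/π) × [bracket] = (1361/π) × 0.036672 = 15.89 W/m².

Q̄ ≈ 15.9 W/m²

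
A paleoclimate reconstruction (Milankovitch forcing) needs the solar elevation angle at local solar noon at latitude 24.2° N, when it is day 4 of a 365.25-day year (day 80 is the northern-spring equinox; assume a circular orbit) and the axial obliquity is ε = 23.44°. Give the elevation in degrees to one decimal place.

43.2°

Solar longitude: L_s = 360° × (4 − 80)/365.25 = -74.908°, i.e. -74.908° + 360° = 285.092°.
sin δ = sin 23.44° × sin 285.092° = -0.38407, so δ = -22.586°.
At local noon the hour angle is zero, so the zenith angle equals |ϕ − δ| = |+24.2° − (-22.586°)| = 46.786°.
Elevation = 90° − 46.786° = 43.2°.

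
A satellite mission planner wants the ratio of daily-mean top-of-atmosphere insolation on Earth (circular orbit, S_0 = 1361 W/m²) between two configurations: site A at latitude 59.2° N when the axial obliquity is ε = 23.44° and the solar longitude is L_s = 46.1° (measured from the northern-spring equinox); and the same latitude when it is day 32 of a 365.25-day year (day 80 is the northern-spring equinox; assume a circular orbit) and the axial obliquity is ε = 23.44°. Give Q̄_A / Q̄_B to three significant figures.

— Configuration A (ϕ=+59.2°):
Solar declination: sin δ = sin ε · sin L_s = sin 23.44° × sin 46.1° = 0.28663, so δ = +16.656°.
cos h₀ = −tan(+59.2°) tan(+16.656°) = -0.5019, h₀ = 2.0966 rad.
Bracket: h₀ sin ϕ sin δ + cos ϕ cos δ sin h₀ = 2.0966×0.85896×0.28663 + 0.51204×0.95804×0.86494 = 0.516191 + 0.424300 = 0.940491.
Q̄ = (S_0/π) × [bracket] = (1361/π) × 0.940491 = 407.44 W/m².
— Configuration B (ϕ=+59.2°):
Solar longitude: L_s = 360° × (32 − 80)/365.25 = -47.310°, i.e. -47.310° + 360° = 312.690°.
sin δ = sin 23.44° × sin 312.690° = -0.29239, so δ = -17.001°.
cos h₀ = −tan(+59.2°) tan(-17.001°) = 0.5129, h₀ = 1.0322 rad.
Bracket: h₀ sin ϕ sin δ + cos ϕ cos δ sin h₀ = 1.0322×0.85896×-0.29239 + 0.51204×0.95630×0.85845 = -0.259238 + 0.420352 = 0.161114.
Q̄ = (S_0/π) × [bracket] = (1361/π) × 0.161114 = 69.798 W/m².
Ratio Q̄_A / Q̄_B = 407.44 / 69.798 = 5.837.

Q̄_A / Q̄_B ≈ 5.84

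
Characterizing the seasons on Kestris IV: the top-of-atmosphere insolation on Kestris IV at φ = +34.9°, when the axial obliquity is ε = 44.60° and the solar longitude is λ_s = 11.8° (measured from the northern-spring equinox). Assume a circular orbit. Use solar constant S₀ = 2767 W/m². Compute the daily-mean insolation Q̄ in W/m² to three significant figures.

Solar declination: sin δ = sin ε · sin λ_s = sin 44.60° × sin 11.8° = 0.14359, so δ = +8.255°.
cos H₀ = −tan(+34.9°) tan(+8.255°) = -0.1012, H₀ = 1.6722 rad.
Bracket: H₀ sin φ sin δ + cos φ cos δ sin H₀ = 1.6722×0.57215×0.14359 + 0.82015×0.98964×0.99486 = 0.137380 + 0.807481 = 0.944861.
Q̄ = (S₀/π) × [bracket] = (2767/π) × 0.944861 = 832.2 W/m².

Q̄ ≈ 832 W/m²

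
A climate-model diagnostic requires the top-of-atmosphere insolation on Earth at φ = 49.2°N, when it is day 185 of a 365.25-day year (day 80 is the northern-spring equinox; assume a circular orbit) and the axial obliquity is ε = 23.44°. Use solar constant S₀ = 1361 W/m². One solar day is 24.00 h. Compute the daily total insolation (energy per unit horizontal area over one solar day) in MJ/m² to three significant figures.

Solar longitude: λ_s = 360° × (185 − 80)/365.25 = 103.491°.
sin δ = sin 23.44° × sin 103.491° = 0.38681, so δ = +22.756°.
cos H₀ = −tan(+49.2°) tan(+22.756°) = -0.4860, H₀ = 2.0783 rad.
Bracket: H₀ sin φ sin δ + cos φ cos δ sin H₀ = 2.0783×0.75700×0.38681 + 0.65342×0.92216×0.87398 = 0.608558 + 0.526623 = 1.135181.
Q̄ = (S₀/π) × [bracket] = (1361/π) × 1.135181 = 491.78 W/m².
Daily total = Q̄ × 24.00 h × 3600 s/h = 491.78 × 24.00 × 3600 / 10⁶ = 42.49 MJ/m².

42.5 MJ/m²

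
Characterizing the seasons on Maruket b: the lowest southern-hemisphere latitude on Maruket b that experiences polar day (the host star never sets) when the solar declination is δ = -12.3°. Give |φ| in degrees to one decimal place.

Polar day requires cos H₀ = −tan φ tan δ ≤ −1, i.e. tan φ tan δ ≥ 1.
The boundary is |tan φ| · |tan δ| = 1, so |φ| = 90° − |δ| = 90° − 12.3° = 77.7° in the southern hemisphere.

|φ| = 77.7°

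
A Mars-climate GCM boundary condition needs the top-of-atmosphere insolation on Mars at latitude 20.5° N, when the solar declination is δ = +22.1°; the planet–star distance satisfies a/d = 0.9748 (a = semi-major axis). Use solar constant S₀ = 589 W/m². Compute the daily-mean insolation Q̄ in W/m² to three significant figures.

cos H₀ = −tan(+20.5°) tan(+22.100°) = -0.1518, H₀ = 1.7232 rad.
Bracket: H₀ sin φ sin δ + cos φ cos δ sin H₀ = 1.7232×0.35021×0.37622 + 0.93667×0.92653×0.98841 = 0.227042 + 0.857794 = 1.084836.
Inverse-square distance factor (a/d)² = 0.9748² = 0.950235.
Q̄ = (S₀/π) × 0.950235 × [bracket] = (589/π) × 0.950235 × 1.084836 = 193.3 W/m².

Q̄ ≈ 193 W/m²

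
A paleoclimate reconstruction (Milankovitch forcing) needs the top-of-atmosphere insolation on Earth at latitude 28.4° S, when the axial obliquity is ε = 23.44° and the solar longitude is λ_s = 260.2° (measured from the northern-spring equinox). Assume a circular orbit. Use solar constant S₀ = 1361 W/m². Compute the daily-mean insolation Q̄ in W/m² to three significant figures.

Solar declination: sin δ = sin ε · sin λ_s = sin 23.44° × sin 260.2° = -0.39198, so δ = -23.078°.
cos H₀ = −tan(-28.4°) tan(-23.078°) = -0.2304, H₀ = 1.8033 rad.
Bracket: H₀ sin φ sin δ + cos φ cos δ sin H₀ = 1.8033×-0.47562×-0.39198 + 0.87965×0.91997×0.97310 = 0.336196 + 0.787483 = 1.123679.
Q̄ = (S₀/π) × [bracket] = (1361/π) × 1.123679 = 486.8 W/m².

Q̄ ≈ 487 W/m²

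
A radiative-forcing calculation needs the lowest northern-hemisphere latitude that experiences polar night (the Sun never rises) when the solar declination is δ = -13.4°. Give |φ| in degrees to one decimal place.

Polar night requires cos H₀ = −tan φ tan δ ≥ 1, i.e. tan φ tan δ ≤ −1.
The boundary is |tan φ| · |tan δ| = 1, so |φ| = 90° − |δ| = 90° − 13.4° = 76.6° in the northern hemisphere.

|φ| = 76.6°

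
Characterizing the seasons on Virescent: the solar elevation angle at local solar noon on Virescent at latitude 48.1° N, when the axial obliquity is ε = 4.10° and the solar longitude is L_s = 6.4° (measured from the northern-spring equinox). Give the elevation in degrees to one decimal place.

42.4°

Solar declination: sin δ = sin ε · sin L_s = sin 4.10° × sin 6.4° = 0.00797, so δ = +0.457°.
At local noon the hour angle is zero, so the zenith angle equals |ϕ − δ| = |+48.1° − (+0.457°)| = 47.643°.
Elevation = 90° − 47.643° = 42.4°.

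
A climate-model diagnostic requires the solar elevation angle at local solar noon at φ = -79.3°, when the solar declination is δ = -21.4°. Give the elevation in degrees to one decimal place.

32.1°

At local noon the hour angle is zero, so the zenith angle equals |φ − δ| = |-79.3° − (-21.400°)| = 57.900°.
Elevation = 90° − 57.900° = 32.1°.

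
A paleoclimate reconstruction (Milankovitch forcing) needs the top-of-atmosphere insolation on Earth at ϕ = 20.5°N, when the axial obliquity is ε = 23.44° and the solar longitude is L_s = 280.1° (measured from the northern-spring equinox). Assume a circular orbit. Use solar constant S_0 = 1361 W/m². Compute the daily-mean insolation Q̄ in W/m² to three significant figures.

Q̄ ≈ 285 W/m²

Solar declination: sin δ = sin ε · sin L_s = sin 23.44° × sin 280.1° = -0.39162, so δ = -23.056°.
cos h₀ = −tan(+20.5°) tan(-23.056°) = 0.1591, h₀ = 1.4110 rad.
Bracket: h₀ sin ϕ sin δ + cos ϕ cos δ sin h₀ = 1.4110×0.35021×-0.39162 + 0.93667×0.92013×0.98726 = -0.193518 + 0.850878 = 0.657360.
Q̄ = (S_0/π) × [bracket] = (1361/π) × 0.657360 = 284.8 W/m².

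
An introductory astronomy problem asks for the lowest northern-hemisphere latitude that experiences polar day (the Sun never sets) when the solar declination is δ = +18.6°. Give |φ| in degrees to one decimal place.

|φ| = 71.4°

Polar day requires cos H₀ = −tan φ tan δ ≤ −1, i.e. tan φ tan δ ≥ 1.
The boundary is |tan φ| · |tan δ| = 1, so |φ| = 90° − |δ| = 90° − 18.6° = 71.4° in the northern hemisphere.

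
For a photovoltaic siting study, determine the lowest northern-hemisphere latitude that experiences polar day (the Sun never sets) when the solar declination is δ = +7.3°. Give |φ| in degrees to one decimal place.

|φ| = 82.7°

Polar day requires cos H₀ = −tan φ tan δ ≤ −1, i.e. tan φ tan δ ≥ 1.
The boundary is |tan φ| · |tan δ| = 1, so |φ| = 90° − |δ| = 90° − 7.3° = 82.7° in the northern hemisphere.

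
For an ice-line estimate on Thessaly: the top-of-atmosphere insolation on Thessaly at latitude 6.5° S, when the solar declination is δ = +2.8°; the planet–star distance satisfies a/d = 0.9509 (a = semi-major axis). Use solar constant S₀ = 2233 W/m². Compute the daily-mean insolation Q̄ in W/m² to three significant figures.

cos H₀ = −tan(-6.5°) tan(+2.800°) = 0.0056, H₀ = 1.5652 rad.
Bracket: H₀ sin φ sin δ + cos φ cos δ sin H₀ = 1.5652×-0.11320×0.04885 + 0.99357×0.99881×0.99998 = -0.008655 + 0.992368 = 0.983713.
Inverse-square distance factor (a/d)² = 0.9509² = 0.904211.
Q̄ = (S₀/π) × 0.904211 × [bracket] = (2233/π) × 0.904211 × 0.983713 = 632.2 W/m².

Q̄ ≈ 632 W/m²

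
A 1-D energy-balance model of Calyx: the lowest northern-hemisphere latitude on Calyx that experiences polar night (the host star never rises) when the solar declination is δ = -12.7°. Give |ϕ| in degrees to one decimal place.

|ϕ| = 77.3°

Polar night requires cos h₀ = −tan ϕ tan δ ≥ 1, i.e. tan ϕ tan δ ≤ −1.
The boundary is |tan ϕ| · |tan δ| = 1, so |ϕ| = 90° − |δ| = 90° − 12.7° = 77.3° in the northern hemisphere.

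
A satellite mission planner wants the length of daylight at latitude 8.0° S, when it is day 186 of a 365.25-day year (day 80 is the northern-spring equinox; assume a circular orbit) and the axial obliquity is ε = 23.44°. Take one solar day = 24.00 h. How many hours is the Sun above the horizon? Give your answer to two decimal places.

Solar longitude: λ_s = 360° × (186 − 80)/365.25 = 104.476°.
sin δ = sin 23.44° × sin 104.476° = 0.38516, so δ = +22.654°.
cos H₀ = −tan φ · tan δ = −tan(-8.0°) × tan(+22.654°) = 0.0587, so H₀ = 1.5121 rad = 86.64°.
Daylight = 2H₀/(2π) × 24.00 h = (1.5121/π) × 24.00 = 11.55 h.

11.55 h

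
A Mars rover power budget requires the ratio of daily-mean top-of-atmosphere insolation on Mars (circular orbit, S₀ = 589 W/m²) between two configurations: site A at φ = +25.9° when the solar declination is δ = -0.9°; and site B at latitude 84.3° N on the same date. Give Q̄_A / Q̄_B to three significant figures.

Q̄_A / Q̄_B ≈ 11.7

— Configuration A (φ=+25.9°):
cos H₀ = −tan(+25.9°) tan(-0.900°) = 0.0076, H₀ = 1.5632 rad.
Bracket: H₀ sin φ sin δ + cos φ cos δ sin H₀ = 1.5632×0.43680×-0.01571 + 0.89956×0.99988×0.99997 = -0.010727 + 0.899425 = 0.888698.
Q̄ = (S₀/π) × [bracket] = (589/π) × 0.888698 = 166.62 W/m².
— Configuration B (φ=+84.3°):
cos H₀ = −tan(+84.3°) tan(-0.900°) = 0.1574, H₀ = 1.4128 rad.
Bracket: H₀ sin φ sin δ + cos φ cos δ sin H₀ = 1.4128×0.99506×-0.01571 + 0.09932×0.99988×0.98754 = -0.022085 + 0.098071 = 0.075986.
Q̄ = (S₀/π) × [bracket] = (589/π) × 0.075986 = 14.246 W/m².
Ratio Q̄_A / Q̄_B = 166.62 / 14.246 = 11.70.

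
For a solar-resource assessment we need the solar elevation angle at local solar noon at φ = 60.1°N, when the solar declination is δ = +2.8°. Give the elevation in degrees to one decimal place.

At local noon the hour angle is zero, so the zenith angle equals |φ − δ| = |+60.1° − (+2.800°)| = 57.300°.
Elevation = 90° − 57.300° = 32.7°.

32.7°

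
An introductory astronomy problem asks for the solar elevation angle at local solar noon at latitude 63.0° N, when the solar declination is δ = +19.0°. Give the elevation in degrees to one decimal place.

46.0°

At local noon the hour angle is zero, so the zenith angle equals |φ − δ| = |+63.0° − (+19.000°)| = 44.000°.
Elevation = 90° − 44.000° = 46.0°.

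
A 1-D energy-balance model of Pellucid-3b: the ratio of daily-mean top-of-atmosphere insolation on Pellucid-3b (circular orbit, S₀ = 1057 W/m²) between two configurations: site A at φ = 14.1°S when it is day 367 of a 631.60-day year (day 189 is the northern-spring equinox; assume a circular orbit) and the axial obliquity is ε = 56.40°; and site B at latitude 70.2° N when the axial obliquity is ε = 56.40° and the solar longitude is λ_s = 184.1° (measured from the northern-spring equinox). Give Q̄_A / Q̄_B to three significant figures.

— Configuration A (φ=-14.1°):
Solar longitude: λ_s = 360° × (367 − 189)/631.60 = 101.457°.
sin δ = sin 56.40° × sin 101.457° = 0.81633, so δ = +54.719°.
cos H₀ = −tan(-14.1°) tan(+54.719°) = 0.3550, H₀ = 1.2079 rad.
Bracket: H₀ sin φ sin δ + cos φ cos δ sin H₀ = 1.2079×-0.24362×0.81633 + 0.96987×0.57759×0.93487 = -0.240220 + 0.523702 = 0.283482.
Q̄ = (S₀/π) × [bracket] = (1057/π) × 0.283482 = 95.379 W/m².
— Configuration B (φ=+70.2°):
Solar declination: sin δ = sin ε · sin λ_s = sin 56.40° × sin 184.1° = -0.05955, so δ = -3.414°.
cos H₀ = −tan(+70.2°) tan(-3.414°) = 0.1657, H₀ = 1.4043 rad.
Bracket: H₀ sin φ sin δ + cos φ cos δ sin H₀ = 1.4043×0.94088×-0.05955 + 0.33874×0.99823×0.98618 = -0.078682 + 0.333467 = 0.254785.
Q̄ = (S₀/π) × [bracket] = (1057/π) × 0.254785 = 85.723 W/m².
Ratio Q̄_A / Q̄_B = 95.379 / 85.723 = 1.113.

Q̄_A / Q̄_B ≈ 1.11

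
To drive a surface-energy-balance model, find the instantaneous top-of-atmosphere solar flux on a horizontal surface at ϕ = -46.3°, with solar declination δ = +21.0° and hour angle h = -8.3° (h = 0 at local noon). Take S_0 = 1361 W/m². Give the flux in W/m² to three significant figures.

516 W/m²

cos θ_z = sin ϕ sin δ + cos ϕ cos δ cos h = -0.259088 + 0.638238 = 0.379150.
Flux = S_0 · cos θ_z = 1361 × 0.379150 = 516.0 W/m².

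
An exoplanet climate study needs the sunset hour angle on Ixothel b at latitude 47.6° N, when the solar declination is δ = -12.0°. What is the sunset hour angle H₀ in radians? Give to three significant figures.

H₀ = 1.34 rad

cos H₀ = −tan φ · tan δ = −tan(+47.6°) × tan(-12.000°) = 0.2328, so H₀ = 1.3359 rad = 76.54°.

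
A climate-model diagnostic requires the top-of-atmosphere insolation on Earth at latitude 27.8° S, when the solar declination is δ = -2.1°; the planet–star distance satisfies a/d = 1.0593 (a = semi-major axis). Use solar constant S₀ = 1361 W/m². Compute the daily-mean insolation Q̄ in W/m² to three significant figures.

cos H₀ = −tan(-27.8°) tan(-2.100°) = -0.0193, H₀ = 1.5901 rad.
Bracket: H₀ sin φ sin δ + cos φ cos δ sin H₀ = 1.5901×-0.46639×-0.03664 + 0.88458×0.99933×0.99981 = 0.027172 + 0.883819 = 0.910991.
Inverse-square distance factor (a/d)² = 1.0593² = 1.122116.
Q̄ = (S₀/π) × 1.122116 × [bracket] = (1361/π) × 1.122116 × 0.910991 = 442.9 W/m².

Q̄ ≈ 443 W/m²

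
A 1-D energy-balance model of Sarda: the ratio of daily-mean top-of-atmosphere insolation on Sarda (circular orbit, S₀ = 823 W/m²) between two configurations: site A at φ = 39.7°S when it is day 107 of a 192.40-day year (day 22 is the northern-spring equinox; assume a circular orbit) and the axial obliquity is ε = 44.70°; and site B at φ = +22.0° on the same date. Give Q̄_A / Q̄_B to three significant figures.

Q̄_A / Q̄_B ≈ 0.485

— Configuration A (φ=-39.7°):
Solar longitude: λ_s = 360° × (107 − 22)/192.40 = 159.044°.
sin δ = sin 44.70° × sin 159.044° = 0.25157, so δ = +14.571°.
cos H₀ = −tan(-39.7°) tan(+14.571°) = 0.2158, H₀ = 1.3533 rad.
Bracket: H₀ sin φ sin δ + cos φ cos δ sin H₀ = 1.3533×-0.63877×0.25157 + 0.76940×0.96784×0.97644 = -0.217469 + 0.727112 = 0.509643.
Q̄ = (S₀/π) × [bracket] = (823/π) × 0.509643 = 133.51 W/m².
— Configuration B (φ=+22.0°):
cos H₀ = −tan(+22.0°) tan(+14.571°) = -0.1050, H₀ = 1.6760 rad.
Bracket: H₀ sin φ sin δ + cos φ cos δ sin H₀ = 1.6760×0.37461×0.25157 + 0.92718×0.96784×0.99447 = 0.157947 + 0.892399 = 1.050346.
Q̄ = (S₀/π) × [bracket] = (823/π) × 1.050346 = 275.16 W/m².
Ratio Q̄_A / Q̄_B = 133.51 / 275.16 = 0.4852.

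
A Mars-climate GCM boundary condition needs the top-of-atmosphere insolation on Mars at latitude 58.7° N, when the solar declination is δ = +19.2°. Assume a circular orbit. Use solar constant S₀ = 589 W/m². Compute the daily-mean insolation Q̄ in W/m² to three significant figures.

cos H₀ = −tan(+58.7°) tan(+19.200°) = -0.5727, H₀ = 2.1807 rad.
Bracket: H₀ sin φ sin δ + cos φ cos δ sin H₀ = 2.1807×0.85446×0.32887 + 0.51952×0.94438×0.81973 = 0.612790 + 0.402179 = 1.014969.
Q̄ = (S₀/π) × [bracket] = (589/π) × 1.014969 = 190.3 W/m².

Q̄ ≈ 190 W/m²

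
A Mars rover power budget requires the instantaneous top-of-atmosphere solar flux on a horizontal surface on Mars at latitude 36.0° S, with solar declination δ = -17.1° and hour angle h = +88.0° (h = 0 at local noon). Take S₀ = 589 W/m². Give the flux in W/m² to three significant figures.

cos θ_z = sin φ sin δ + cos φ cos δ cos h = 0.172833 + 0.026986 = 0.199819.
Flux = S₀ · cos θ_z = 589 × 0.199819 = 117.7 W/m².

118 W/m²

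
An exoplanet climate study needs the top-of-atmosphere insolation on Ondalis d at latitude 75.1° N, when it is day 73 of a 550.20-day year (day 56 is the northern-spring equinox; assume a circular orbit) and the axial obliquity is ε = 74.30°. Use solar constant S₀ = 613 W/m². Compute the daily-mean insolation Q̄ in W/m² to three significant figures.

Solar longitude: λ_s = 360° × (73 − 56)/550.20 = 11.123°.
sin δ = sin 74.30° × sin 11.123° = 0.18572, so δ = +10.703°.
cos H₀ = −tan(+75.1°) tan(+10.703°) = -0.7104, H₀ = 2.3608 rad.
Bracket: H₀ sin φ sin δ + cos φ cos δ sin H₀ = 2.3608×0.96638×0.18572 + 0.25713×0.98260×0.70384 = 0.423707 + 0.177829 = 0.601536.
Q̄ = (S₀/π) × [bracket] = (613/π) × 0.601536 = 117.4 W/m².

Q̄ ≈ 117 W/m²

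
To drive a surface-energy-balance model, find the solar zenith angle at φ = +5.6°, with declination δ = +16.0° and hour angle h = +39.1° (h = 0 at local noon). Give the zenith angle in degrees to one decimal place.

cos θ_z = sin φ sin δ + cos φ cos δ cos h = 0.026897 + 0.742423 = 0.769320.
θ_z = arccos(0.769320) = 39.7°.

θ_z = 39.7°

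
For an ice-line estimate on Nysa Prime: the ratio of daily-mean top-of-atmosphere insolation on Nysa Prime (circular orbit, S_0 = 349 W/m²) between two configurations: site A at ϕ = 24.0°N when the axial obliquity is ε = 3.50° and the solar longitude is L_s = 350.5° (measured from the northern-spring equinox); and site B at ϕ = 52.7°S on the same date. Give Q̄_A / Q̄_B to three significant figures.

Q̄_A / Q̄_B ≈ 1.47

— Configuration A (ϕ=+24.0°):
Solar declination: sin δ = sin ε · sin L_s = sin 3.50° × sin 350.5° = -0.01008, so δ = -0.577°.
cos h₀ = −tan(+24.0°) tan(-0.577°) = 0.0045, h₀ = 1.5663 rad.
Bracket: h₀ sin ϕ sin δ + cos ϕ cos δ sin h₀ = 1.5663×0.40674×-0.01008 + 0.91355×0.99995×0.99999 = -0.006422 + 0.913495 = 0.907073.
Q̄ = (S_0/π) × [bracket] = (349/π) × 0.907073 = 100.77 W/m².
— Configuration B (ϕ=-52.7°):
cos h₀ = −tan(-52.7°) tan(-0.577°) = -0.0132, h₀ = 1.5840 rad.
Bracket: h₀ sin ϕ sin δ + cos ϕ cos δ sin h₀ = 1.5840×-0.79547×-0.01008 + 0.60599×0.99995×0.99991 = 0.012701 + 0.605905 = 0.618606.
Q̄ = (S_0/π) × [bracket] = (349/π) × 0.618606 = 68.721 W/m².
Ratio Q̄_A / Q̄_B = 100.77 / 68.721 = 1.466.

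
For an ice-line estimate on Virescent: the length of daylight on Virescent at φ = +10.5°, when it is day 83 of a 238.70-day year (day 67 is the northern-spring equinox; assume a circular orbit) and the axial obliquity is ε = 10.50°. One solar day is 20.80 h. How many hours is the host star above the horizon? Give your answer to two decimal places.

Solar longitude: λ_s = 360° × (83 − 67)/238.70 = 24.131°.
sin δ = sin 10.50° × sin 24.131° = 0.07450, so δ = +4.273°.
cos H₀ = −tan φ · tan δ = −tan(+10.5°) × tan(+4.273°) = -0.0138, so H₀ = 1.5846 rad = 90.79°.
Daylight = 2H₀/(2π) × 20.80 h = (1.5846/π) × 20.80 = 10.49 h.

10.49 h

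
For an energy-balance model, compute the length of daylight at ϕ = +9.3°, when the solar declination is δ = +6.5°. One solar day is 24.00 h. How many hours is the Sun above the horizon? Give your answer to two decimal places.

12.14 h

cos h₀ = −tan ϕ · tan δ = −tan(+9.3°) × tan(+6.500°) = -0.0187, so h₀ = 1.5895 rad = 91.07°.
Daylight = 2h₀/(2π) × 24.00 h = (1.5895/π) × 24.00 = 12.14 h.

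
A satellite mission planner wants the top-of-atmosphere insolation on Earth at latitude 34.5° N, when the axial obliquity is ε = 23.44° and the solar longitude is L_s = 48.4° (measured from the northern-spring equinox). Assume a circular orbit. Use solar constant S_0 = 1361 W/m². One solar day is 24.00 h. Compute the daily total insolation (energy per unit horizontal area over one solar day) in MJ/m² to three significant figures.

Solar declination: sin δ = sin ε · sin L_s = sin 23.44° × sin 48.4° = 0.29747, so δ = +17.305°.
cos h₀ = −tan(+34.5°) tan(+17.305°) = -0.2141, h₀ = 1.7866 rad.
Bracket: h₀ sin ϕ sin δ + cos ϕ cos δ sin h₀ = 1.7866×0.56641×0.29747 + 0.82413×0.95473×0.97680 = 0.301024 + 0.768567 = 1.069591.
Q̄ = (S_0/π) × [bracket] = (1361/π) × 1.069591 = 463.37 W/m².
Daily total = Q̄ × 24.00 h × 3600 s/h = 463.37 × 24.00 × 3600 / 10⁶ = 40.04 MJ/m².

40.0 MJ/m²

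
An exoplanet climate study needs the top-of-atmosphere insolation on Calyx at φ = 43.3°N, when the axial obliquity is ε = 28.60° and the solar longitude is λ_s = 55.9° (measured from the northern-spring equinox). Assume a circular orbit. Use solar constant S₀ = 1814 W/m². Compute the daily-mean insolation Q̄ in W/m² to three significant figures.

Q̄ ≈ 665 W/m²

Solar declination: sin δ = sin ε · sin λ_s = sin 28.60° × sin 55.9° = 0.39639, so δ = +23.352°.
cos H₀ = −tan(+43.3°) tan(+23.352°) = -0.4069, H₀ = 1.9898 rad.
Bracket: H₀ sin φ sin δ + cos φ cos δ sin H₀ = 1.9898×0.68582×0.39639 + 0.72777×0.91808×0.91349 = 0.540931 + 0.610349 = 1.151280.
Q̄ = (S₀/π) × [bracket] = (1814/π) × 1.151280 = 664.8 W/m².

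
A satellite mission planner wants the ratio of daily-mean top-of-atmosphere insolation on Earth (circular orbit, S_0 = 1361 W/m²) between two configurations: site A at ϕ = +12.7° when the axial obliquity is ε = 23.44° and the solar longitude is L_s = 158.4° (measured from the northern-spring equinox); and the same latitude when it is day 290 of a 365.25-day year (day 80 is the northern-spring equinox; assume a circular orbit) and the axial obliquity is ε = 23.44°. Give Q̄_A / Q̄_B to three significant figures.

Q̄_A / Q̄_B ≈ 1.13

— Configuration A (ϕ=+12.7°):
Solar declination: sin δ = sin ε · sin L_s = sin 23.44° × sin 158.4° = 0.14644, so δ = +8.420°.
cos h₀ = −tan(+12.7°) tan(+8.420°) = -0.0334, h₀ = 1.6042 rad.
Bracket: h₀ sin ϕ sin δ + cos ϕ cos δ sin h₀ = 1.6042×0.21985×0.14644 + 0.97553×0.98922×0.99944 = 0.051647 + 0.964473 = 1.016120.
Q̄ = (S_0/π) × [bracket] = (1361/π) × 1.016120 = 440.20 W/m².
— Configuration B (ϕ=+12.7°):
Solar longitude: L_s = 360° × (290 − 80)/365.25 = 206.982°.
sin δ = sin 23.44° × sin 206.982° = -0.18048, so δ = -10.398°.
cos h₀ = −tan(+12.7°) tan(-10.398°) = 0.0414, h₀ = 1.5294 rad.
Bracket: h₀ sin ϕ sin δ + cos ϕ cos δ sin h₀ = 1.5294×0.21985×-0.18048 + 0.97553×0.98358×0.99914 = -0.060684 + 0.958687 = 0.898003.
Q̄ = (S_0/π) × [bracket] = (1361/π) × 0.898003 = 389.03 W/m².
Ratio Q̄_A / Q̄_B = 440.20 / 389.03 = 1.132.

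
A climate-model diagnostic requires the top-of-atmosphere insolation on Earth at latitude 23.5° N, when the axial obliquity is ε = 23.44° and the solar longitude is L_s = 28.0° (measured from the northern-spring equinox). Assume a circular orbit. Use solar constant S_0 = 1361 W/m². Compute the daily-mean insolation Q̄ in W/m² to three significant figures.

Solar declination: sin δ = sin ε · sin L_s = sin 23.44° × sin 28.0° = 0.18675, so δ = +10.763°.
cos h₀ = −tan(+23.5°) tan(+10.763°) = -0.0827, h₀ = 1.6535 rad.
Bracket: h₀ sin ϕ sin δ + cos ϕ cos δ sin h₀ = 1.6535×0.39875×0.18675 + 0.91706×0.98241×0.99658 = 0.123130 + 0.897848 = 1.020978.
Q̄ = (S_0/π) × [bracket] = (1361/π) × 1.020978 = 442.3 W/m².

Q̄ ≈ 442 W/m²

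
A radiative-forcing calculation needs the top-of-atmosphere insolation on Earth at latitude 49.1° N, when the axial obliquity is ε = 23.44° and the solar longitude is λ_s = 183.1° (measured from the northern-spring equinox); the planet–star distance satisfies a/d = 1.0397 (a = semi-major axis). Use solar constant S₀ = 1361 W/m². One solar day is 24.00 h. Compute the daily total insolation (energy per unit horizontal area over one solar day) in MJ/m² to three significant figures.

25.5 MJ/m²

Solar declination: sin δ = sin ε · sin λ_s = sin 23.44° × sin 183.1° = -0.02151, so δ = -1.233°.
cos H₀ = −tan(+49.1°) tan(-1.233°) = 0.0248, H₀ = 1.5460 rad.
Bracket: H₀ sin φ sin δ + cos φ cos δ sin H₀ = 1.5460×0.75585×-0.02151 + 0.65474×0.99977×0.99969 = -0.025135 + 0.654386 = 0.629251.
Inverse-square distance factor (a/d)² = 1.0397² = 1.080976.
Q̄ = (S₀/π) × 1.080976 × [bracket] = (1361/π) × 1.080976 × 0.629251 = 294.68 W/m².
Daily total = Q̄ × 24.00 h × 3600 s/h = 294.68 × 24.00 × 3600 / 10⁶ = 25.46 MJ/m².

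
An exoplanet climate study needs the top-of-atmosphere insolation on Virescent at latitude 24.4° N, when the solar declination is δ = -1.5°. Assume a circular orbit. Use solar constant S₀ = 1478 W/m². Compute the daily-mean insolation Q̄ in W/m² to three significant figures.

cos H₀ = −tan(+24.4°) tan(-1.500°) = 0.0119, H₀ = 1.5589 rad.
Bracket: H₀ sin φ sin δ + cos φ cos δ sin H₀ = 1.5589×0.41310×-0.02618 + 0.91068×0.99966×0.99993 = -0.016859 + 0.910307 = 0.893448.
Q̄ = (S₀/π) × [bracket] = (1478/π) × 0.893448 = 420.3 W/m².

Q̄ ≈ 420 W/m²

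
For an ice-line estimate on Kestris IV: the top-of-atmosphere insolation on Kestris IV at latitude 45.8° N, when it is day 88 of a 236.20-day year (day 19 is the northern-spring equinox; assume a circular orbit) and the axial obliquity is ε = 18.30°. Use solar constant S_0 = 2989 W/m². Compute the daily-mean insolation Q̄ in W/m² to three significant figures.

Q̄ ≈ 991 W/m²

Solar longitude: L_s = 360° × (88 − 19)/236.20 = 105.165°.
sin δ = sin 18.30° × sin 105.165° = 0.30306, so δ = +17.641°.
cos h₀ = −tan(+45.8°) tan(+17.641°) = -0.3270, h₀ = 1.9039 rad.
Bracket: h₀ sin ϕ sin δ + cos ϕ cos δ sin h₀ = 1.9039×0.71691×0.30306 + 0.69717×0.95297×0.94502 = 0.413654 + 0.627854 = 1.041508.
Q̄ = (S_0/π) × [bracket] = (2989/π) × 1.041508 = 990.9 W/m².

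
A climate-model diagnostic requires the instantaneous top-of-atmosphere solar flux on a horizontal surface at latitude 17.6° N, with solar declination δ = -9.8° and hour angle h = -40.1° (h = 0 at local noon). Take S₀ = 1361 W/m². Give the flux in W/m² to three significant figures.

cos θ_z = sin φ sin δ + cos φ cos δ cos h = -0.051466 + 0.718477 = 0.667011.
Flux = S₀ · cos θ_z = 1361 × 0.667011 = 907.8 W/m².

908 W/m²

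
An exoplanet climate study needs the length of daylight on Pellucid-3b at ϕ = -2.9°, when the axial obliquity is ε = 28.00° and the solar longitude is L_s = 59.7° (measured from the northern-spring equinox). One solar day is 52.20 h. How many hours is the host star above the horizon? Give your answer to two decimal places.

25.73 h

Solar declination: sin δ = sin ε · sin L_s = sin 28.00° × sin 59.7° = 0.40534, so δ = +23.912°.
cos h₀ = −tan ϕ · tan δ = −tan(-2.9°) × tan(+23.912°) = 0.0225, so h₀ = 1.5483 rad = 88.71°.
Daylight = 2h₀/(2π) × 52.20 h = (1.5483/π) × 52.20 = 25.73 h.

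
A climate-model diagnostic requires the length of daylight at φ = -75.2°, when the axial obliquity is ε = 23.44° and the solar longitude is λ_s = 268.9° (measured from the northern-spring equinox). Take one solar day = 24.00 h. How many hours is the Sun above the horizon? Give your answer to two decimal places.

24.00 h

Solar declination: sin δ = sin ε · sin λ_s = sin 23.44° × sin 268.9° = -0.39772, so δ = -23.435°.
Sunrise equation: cos H₀ = −tan φ · tan δ = -1.6406 ≤ −1, so the Sun never sets (polar day) and H₀ = π.
Daylight = 2H₀/(2π) × 24.00 h = (3.1416/π) × 24.00 = 24.00 h.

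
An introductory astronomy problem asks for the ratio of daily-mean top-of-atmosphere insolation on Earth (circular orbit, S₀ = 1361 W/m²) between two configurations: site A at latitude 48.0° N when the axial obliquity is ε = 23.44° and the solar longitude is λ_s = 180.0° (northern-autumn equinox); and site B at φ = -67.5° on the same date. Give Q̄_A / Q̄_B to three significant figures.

— Configuration A (φ=+48.0°):
Solar declination: sin δ = sin ε · sin λ_s = sin 23.44° × sin 180.0° = 0.00000, so δ = +0.000°.
cos H₀ = −tan(+48.0°) tan(+0.000°) = -0.0000, H₀ = 1.5708 rad.
Bracket: H₀ sin φ sin δ + cos φ cos δ sin H₀ = 1.5708×0.74314×0.00000 + 0.66913×1.00000×1.00000 = 0.000000 + 0.669130 = 0.669130.
Q̄ = (S₀/π) × [bracket] = (1361/π) × 0.669130 = 289.88 W/m².
— Configuration B (φ=-67.5°):
cos H₀ = −tan(-67.5°) tan(+0.000°) = 0.0000, H₀ = 1.5708 rad.
Bracket: H₀ sin φ sin δ + cos φ cos δ sin H₀ = 1.5708×-0.92388×0.00000 + 0.38268×1.00000×1.00000 = -0.000000 + 0.382680 = 0.382680.
Q̄ = (S₀/π) × [bracket] = (1361/π) × 0.382680 = 165.78 W/m².
Ratio Q̄_A / Q̄_B = 289.88 / 165.78 = 1.749.

Q̄_A / Q̄_B ≈ 1.75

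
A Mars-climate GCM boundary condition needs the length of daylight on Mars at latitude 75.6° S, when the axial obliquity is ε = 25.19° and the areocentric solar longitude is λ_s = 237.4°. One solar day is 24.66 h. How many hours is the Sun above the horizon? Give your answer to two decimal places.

24.66 h

sin δ = sin 25.19° × sin 237.4° = -0.35857, so δ = -21.012°.
Sunrise equation: cos H₀ = −tan φ · tan δ = -1.4960 ≤ −1, so the Sun never sets (polar day) and H₀ = π.
Daylight = 2H₀/(2π) × 24.66 h = (3.1416/π) × 24.66 = 24.66 h.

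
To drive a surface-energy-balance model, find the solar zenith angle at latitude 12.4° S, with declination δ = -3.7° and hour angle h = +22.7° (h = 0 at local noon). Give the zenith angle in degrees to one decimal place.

θ_z = 24.1°

cos θ_z = sin φ sin δ + cos φ cos δ cos h = 0.013857 + 0.899139 = 0.912996.
θ_z = arccos(0.912996) = 24.1°.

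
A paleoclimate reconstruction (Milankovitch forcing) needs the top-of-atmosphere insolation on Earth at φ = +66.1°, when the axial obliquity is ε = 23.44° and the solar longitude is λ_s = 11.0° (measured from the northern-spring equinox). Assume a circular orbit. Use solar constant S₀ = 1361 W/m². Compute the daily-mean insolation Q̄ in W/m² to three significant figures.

Q̄ ≈ 225 W/m²

Solar declination: sin δ = sin ε · sin λ_s = sin 23.44° × sin 11.0° = 0.07590, so δ = +4.353°.
cos H₀ = −tan(+66.1°) tan(+4.353°) = -0.1718, H₀ = 1.7434 rad.
Bracket: H₀ sin φ sin δ + cos φ cos δ sin H₀ = 1.7434×0.91425×0.07590 + 0.40514×0.99712×0.98514 = 0.120977 + 0.397970 = 0.518947.
Q̄ = (S₀/π) × [bracket] = (1361/π) × 0.518947 = 224.8 W/m².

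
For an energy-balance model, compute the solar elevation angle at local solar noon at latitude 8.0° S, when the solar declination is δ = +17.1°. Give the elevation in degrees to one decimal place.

64.9°

At local noon the hour angle is zero, so the zenith angle equals |ϕ − δ| = |-8.0° − (+17.100°)| = 25.100°.
Elevation = 90° − 25.100° = 64.9°.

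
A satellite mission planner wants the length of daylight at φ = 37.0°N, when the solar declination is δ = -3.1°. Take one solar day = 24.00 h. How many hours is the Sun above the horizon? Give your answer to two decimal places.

cos H₀ = −tan φ · tan δ = −tan(+37.0°) × tan(-3.100°) = 0.0408, so H₀ = 1.5300 rad = 87.66°.
Daylight = 2H₀/(2π) × 24.00 h = (1.5300/π) × 24.00 = 11.69 h.

11.69 h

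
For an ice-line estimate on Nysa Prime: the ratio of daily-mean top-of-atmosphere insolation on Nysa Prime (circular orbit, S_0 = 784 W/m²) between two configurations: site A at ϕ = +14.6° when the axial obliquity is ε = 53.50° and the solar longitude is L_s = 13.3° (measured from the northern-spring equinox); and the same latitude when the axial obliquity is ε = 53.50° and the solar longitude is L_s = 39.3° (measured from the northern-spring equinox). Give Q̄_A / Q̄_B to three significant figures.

Q̄_A / Q̄_B ≈ 0.982

— Configuration A (ϕ=+14.6°):
Solar declination: sin δ = sin ε · sin L_s = sin 53.50° × sin 13.3° = 0.18493, so δ = +10.657°.
cos h₀ = −tan(+14.6°) tan(+10.657°) = -0.0490, h₀ = 1.6198 rad.
Bracket: h₀ sin ϕ sin δ + cos ϕ cos δ sin h₀ = 1.6198×0.25207×0.18493 + 0.96771×0.98275×0.99880 = 0.075507 + 0.949876 = 1.025383.
Q̄ = (S_0/π) × [bracket] = (784/π) × 1.025383 = 255.89 W/m².
— Configuration B (ϕ=+14.6°):
Solar declination: sin δ = sin ε · sin L_s = sin 53.50° × sin 39.3° = 0.50915, so δ = +30.607°.
cos h₀ = −tan(+14.6°) tan(+30.607°) = -0.1541, h₀ = 1.7255 rad.
Bracket: h₀ sin ϕ sin δ + cos ϕ cos δ sin h₀ = 1.7255×0.25207×0.50915 + 0.96771×0.86068×0.98806 = 0.221453 + 0.822944 = 1.044397.
Q̄ = (S_0/π) × [bracket] = (784/π) × 1.044397 = 260.63 W/m².
Ratio Q̄_A / Q̄_B = 255.89 / 260.63 = 0.9818.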